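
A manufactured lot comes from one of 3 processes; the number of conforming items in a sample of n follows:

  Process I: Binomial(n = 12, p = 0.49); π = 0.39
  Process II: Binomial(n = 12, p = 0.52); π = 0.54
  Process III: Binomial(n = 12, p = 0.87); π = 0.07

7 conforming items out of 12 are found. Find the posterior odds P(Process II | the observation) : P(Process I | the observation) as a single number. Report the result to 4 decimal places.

1.5500

Posterior odds = (P(Z=i) f_i(x)) / (P(Z=j) f_j(x)); the normalising sum cancels.
Binomial probabilities:
  f_I = C(12,7)·0.49^7·0.51^5 = 792·0.00678223·0.0345025 = 0.185331
  f_II = C(12,7)·0.52^7·0.48^5 = 792·0.0102807·0.0254804 = 0.20747
  f_III = C(12,7)·0.87^7·0.13^5 = 792·0.377255·3.71293e-05 = 0.0110937
Posterior odds = (P(Z=II)·f_II) / (P(Z=I)·f_I) = (0.54·0.20747) / (0.39·0.185331) = 0.112034 / 0.0722792 ≈ 1.5500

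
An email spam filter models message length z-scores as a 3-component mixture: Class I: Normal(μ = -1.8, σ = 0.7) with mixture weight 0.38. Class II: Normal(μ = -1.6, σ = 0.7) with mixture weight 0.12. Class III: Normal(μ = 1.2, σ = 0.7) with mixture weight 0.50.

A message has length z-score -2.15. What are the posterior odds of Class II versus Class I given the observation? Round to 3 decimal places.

0.263

Posterior odds = (P(Z=i) f_i(x)) / (P(Z=j) f_j(x)); the normalising sum cancels.
Normal densities:
  p_I = (1/(0.7·√(2π)))·exp(−(-2.15−-1.8)²/(2·0.7²)) = 0.569918·exp(-0.12500) = 0.50295
  p_II = (1/(0.7·√(2π)))·exp(−(-2.15−-1.6)²/(2·0.7²)) = 0.569918·exp(-0.30867) = 0.418559
  p_III = (1/(0.7·√(2π)))·exp(−(-2.15−1.2)²/(2·0.7²)) = 0.569918·exp(-11.45153) = 6.06004e-06
0.0502271 / 0.191121 ≈ 0.263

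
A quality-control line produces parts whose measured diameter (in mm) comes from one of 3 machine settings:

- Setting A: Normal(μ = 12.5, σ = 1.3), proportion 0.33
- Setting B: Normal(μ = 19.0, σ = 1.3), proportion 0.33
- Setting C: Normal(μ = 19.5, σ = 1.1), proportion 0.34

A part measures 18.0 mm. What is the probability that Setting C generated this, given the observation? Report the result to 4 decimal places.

0.3924

Posterior ∝ prior × likelihood, so P(k | x) ∝ P(Z=k) f_k(x); normalise over all components.
Component likelihoods at x = 18.0 mm:
  f_A = (1/(1.3·√(2π)))·exp(−(18.0−12.5)²/(2·1.3²)) = 0.306879·exp(-8.94970) = 3.98253e-05
  f_B = (1/(1.3·√(2π)))·exp(−(18.0−19.0)²/(2·1.3²)) = 0.306879·exp(-0.29586) = 0.228285
  f_C = (1/(1.1·√(2π)))·exp(−(18.0−19.5)²/(2·1.1²)) = 0.362675·exp(-0.92975) = 0.14313
Multiply by the mixture weights:
  P(Z=A)·f_A = 0.33 × 3.98253e-05 = 1.31424e-05
  P(Z=B)·f_B = 0.33 × 0.228285 = 0.075334
  P(Z=C)·f_C = 0.34 × 0.14313 = 0.0486643
Denominator: 1.31424e-05 + 0.075334 + 0.0486643 = 0.124011
P(Setting C | data) = 0.0486643 / 0.124011 ≈ 0.3924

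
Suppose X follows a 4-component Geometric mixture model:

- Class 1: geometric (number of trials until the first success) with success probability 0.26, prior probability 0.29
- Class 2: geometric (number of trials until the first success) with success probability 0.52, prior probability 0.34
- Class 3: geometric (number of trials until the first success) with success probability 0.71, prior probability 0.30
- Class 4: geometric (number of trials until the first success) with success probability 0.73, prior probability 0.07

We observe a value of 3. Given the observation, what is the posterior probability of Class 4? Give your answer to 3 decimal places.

P(component k | x) = w_k·f_k(x) / marginal(x), where marginal(x) = Σ_j w_j·f_j(x).
Evaluate each component's likelihood at the observed value:
  f_1 = 0.26·(1−0.26)^2 = 0.26·0.5476 = 0.142376
  f_2 = 0.52·(1−0.52)^2 = 0.52·0.2304 = 0.119808
  f_3 = 0.71·(1−0.71)^2 = 0.71·0.0841 = 0.059711
  f_4 = 0.73·(1−0.73)^2 = 0.73·0.0729 = 0.053217
Multiply by the mixture weights:
  w_1·f_1 = 0.29 × 0.142376 = 0.041289
  w_2·f_2 = 0.34 × 0.119808 = 0.0407347
  w_3·f_3 = 0.30 × 0.059711 = 0.0179133
  w_4·f_4 = 0.07 × 0.053217 = 0.00372519
Sum: 0.041289 + 0.0407347 + 0.0179133 + 0.00372519 = 0.103662
Responsibility of Class 4: 0.00372519 / 0.103662 ≈ 0.036

0.036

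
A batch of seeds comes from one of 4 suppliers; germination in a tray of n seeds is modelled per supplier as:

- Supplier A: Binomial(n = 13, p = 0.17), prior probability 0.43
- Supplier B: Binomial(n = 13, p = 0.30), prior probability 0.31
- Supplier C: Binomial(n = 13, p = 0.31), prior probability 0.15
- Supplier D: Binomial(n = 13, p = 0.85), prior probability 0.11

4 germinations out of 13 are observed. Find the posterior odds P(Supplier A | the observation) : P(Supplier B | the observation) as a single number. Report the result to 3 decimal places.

0.663

Only the two components matter; the odds are (π_i f_i(x)) / (π_j f_j(x)).
Component likelihoods at x = 4 germinations out of 13:
  L_A = 0.111636
  L_B = 0.233708
  L_C = 0.234096
  L_D = 1.43484e-05
Posterior odds = (π_A·L_A) / (π_B·L_B) = (0.43·0.111636) / (0.31·0.233708) = 0.0480035 / 0.0724495 ≈ 0.663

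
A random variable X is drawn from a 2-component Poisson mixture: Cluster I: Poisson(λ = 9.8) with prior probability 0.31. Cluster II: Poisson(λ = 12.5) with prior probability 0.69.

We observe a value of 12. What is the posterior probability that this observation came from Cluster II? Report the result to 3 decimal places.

0.735

Apply Bayes' rule: the posterior for each component is proportional to its prior times its likelihood at x.
Poisson probabilities:
  f_I = 0.0908427
  f_II = 0.113215
Prior × likelihood for each component:
  π_I·f_I = 0.31 × 0.0908427 = 0.0281612
  π_II·f_II = 0.69 × 0.113215 = 0.078118
Denominator: 0.0281612 + 0.078118 = 0.106279
Responsibility of Cluster II: 0.078118 / 0.106279 ≈ 0.735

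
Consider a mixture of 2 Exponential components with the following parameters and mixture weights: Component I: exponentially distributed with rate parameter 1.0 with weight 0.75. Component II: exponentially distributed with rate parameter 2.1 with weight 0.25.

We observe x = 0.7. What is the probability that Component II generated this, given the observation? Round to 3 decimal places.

0.245

By Bayes' theorem, P(k | x) = w_k f_k(x) / Σ_j w_j f_j(x).
Exponential densities:
  L_I = 0.496585
  L_II = 0.482844
Prior × likelihood for each component:
  w_I·L_I = 0.75 × 0.496585 = 0.372439
  w_II·L_II = 0.25 × 0.482844 = 0.120711
Denominator: 0.372439 + 0.120711 = 0.49315
So the posterior for Component II is 0.120711 / 0.49315 ≈ 0.245.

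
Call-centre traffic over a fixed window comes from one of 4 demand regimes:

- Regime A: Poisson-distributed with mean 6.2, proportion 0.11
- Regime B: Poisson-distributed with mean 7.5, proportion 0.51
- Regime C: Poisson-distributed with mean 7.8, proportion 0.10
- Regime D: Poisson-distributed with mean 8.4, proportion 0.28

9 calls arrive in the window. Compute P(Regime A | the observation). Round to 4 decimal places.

0.0725

The responsibility of component k is P(Z=k) f_k(x) divided by Σ_j P(Z=j) f_j(x).
Component likelihoods at x = 9 calls:
  p_A = e^(−6.2)·6.2^9/9! = 0.0757071
  p_B = e^(−7.5)·7.5^9/9! = 0.11444
  p_C = e^(−7.8)·7.8^9/9! = 0.120668
  p_D = e^(−8.4)·8.4^9/9! = 0.129026
Unnormalised posteriors:
  P(Z=A)·p_A = 0.11 × 0.0757071 = 0.00832778
  P(Z=B)·p_B = 0.51 × 0.11444 = 0.0583647
  P(Z=C)·p_C = 0.10 × 0.120668 = 0.0120668
  P(Z=D)·p_D = 0.28 × 0.129026 = 0.0361273
Evidence: 0.00832778 + 0.0583647 + 0.0120668 + 0.0361273 = 0.114886
So the posterior for Regime A is 0.00832778 / 0.114886 ≈ 0.0725.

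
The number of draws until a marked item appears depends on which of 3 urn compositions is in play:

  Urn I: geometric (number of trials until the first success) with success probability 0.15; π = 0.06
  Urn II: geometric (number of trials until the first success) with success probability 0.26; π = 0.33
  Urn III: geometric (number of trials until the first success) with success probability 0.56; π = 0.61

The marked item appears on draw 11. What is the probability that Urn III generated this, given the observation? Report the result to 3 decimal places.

Apply Bayes' rule: the posterior for each component is proportional to its prior times its likelihood at x.
Component likelihoods at x = 11:
  L_I = 0.15·(1−0.15)^10 = 0.15·0.196874 = 0.0295312
  L_II = 0.26·(1−0.26)^10 = 0.26·0.0492399 = 0.0128024
  L_III = 0.56·(1−0.56)^10 = 0.56·0.000271974 = 0.000152305
Prior × likelihood for each component:
  π_I·L_I = 0.06 × 0.0295312 = 0.00177187
  π_II·L_II = 0.33 × 0.0128024 = 0.00422478
  π_III·L_III = 0.61 × 0.000152305 = 9.29062e-05
Sum: 0.00177187 + 0.00422478 + 9.29062e-05 = 0.00608956
Responsibility of Urn III: 9.29062e-05 / 0.00608956 ≈ 0.015

0.015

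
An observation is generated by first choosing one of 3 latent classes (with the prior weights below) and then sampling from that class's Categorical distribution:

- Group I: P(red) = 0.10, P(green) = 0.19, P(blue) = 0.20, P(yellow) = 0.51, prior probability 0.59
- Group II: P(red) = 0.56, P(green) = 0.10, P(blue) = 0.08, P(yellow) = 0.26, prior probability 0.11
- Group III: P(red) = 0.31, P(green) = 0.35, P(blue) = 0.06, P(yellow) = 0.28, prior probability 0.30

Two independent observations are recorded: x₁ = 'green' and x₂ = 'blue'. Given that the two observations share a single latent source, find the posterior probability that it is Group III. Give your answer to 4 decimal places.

0.2128

The responsibility of component k is P(Z=k) f_k(x) divided by Σ_j P(Z=j) f_j(x).
Since both observations come from the same component, the likelihood for component k is f_k(x₁)·f_k(x₂).
  f_I = [0.19] × [0.2] = 0.038
  f_II = [0.1] × [0.08] = 0.008
  f_III = [0.35] × [0.06] = 0.021
Unnormalised posteriors:
  P(Z=I)·f_I = 0.59 × 0.038 = 0.02242
  P(Z=II)·f_II = 0.11 × 0.008 = 0.00088
  P(Z=III)·f_III = 0.30 × 0.021 = 0.0063
Denominator: 0.02242 + 0.00088 + 0.0063 = 0.0296
P(Group III | x₁,x₂) = 0.0063 / 0.0296 ≈ 0.2128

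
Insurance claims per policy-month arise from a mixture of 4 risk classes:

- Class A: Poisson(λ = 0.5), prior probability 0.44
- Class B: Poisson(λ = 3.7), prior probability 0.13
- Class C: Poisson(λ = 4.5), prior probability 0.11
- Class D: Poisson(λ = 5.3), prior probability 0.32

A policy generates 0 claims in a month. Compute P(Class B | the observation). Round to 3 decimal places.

Apply Bayes' rule: the posterior for each component is proportional to its prior times its likelihood at x.
Component likelihoods at x = 0 claims:
  f_A = e^(−0.5)·0.5^0/0! = 0.606531
  f_B = e^(−3.7)·3.7^0/0! = 0.0247235
  f_C = e^(−4.5)·4.5^0/0! = 0.011109
  f_D = e^(−5.3)·5.3^0/0! = 0.00499159
Weight by the priors:
  π_A·f_A = 0.44 × 0.606531 = 0.266873
  π_B·f_B = 0.13 × 0.0247235 = 0.00321406
  π_C·f_C = 0.11 × 0.011109 = 0.00122199
  π_D·f_D = 0.32 × 0.00499159 = 0.00159731
Evidence: 0.266873 + 0.00321406 + 0.00122199 + 0.00159731 = 0.272907
Responsibility of Class B: 0.00321406 / 0.272907 ≈ 0.012

0.012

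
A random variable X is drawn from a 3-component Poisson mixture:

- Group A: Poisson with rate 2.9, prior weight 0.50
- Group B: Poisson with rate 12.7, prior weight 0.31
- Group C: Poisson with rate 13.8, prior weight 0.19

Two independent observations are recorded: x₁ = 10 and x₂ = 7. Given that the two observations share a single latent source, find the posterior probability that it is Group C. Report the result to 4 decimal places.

0.2169

The responsibility of component k is π_k f_k(x) divided by Σ_j π_j f_j(x).
Since both observations come from the same component, the likelihood for component k is f_k(x₁)·f_k(x₂).
  f_A = [e^(−2.9)·2.9^10/10! = 0.000637915] × [0.0188322] = 1.20134e-05
  f_B = [e^(−12.7)·12.7^10/10! = 0.0917771] × [0.0322593] = 0.00296067
  f_C = [e^(−13.8)·13.8^10/10! = 0.0701074] × [0.019207] = 0.00134655
Prior × likelihood for each component:
  π_A·f_A = 0.50 × 1.20134e-05 = 6.00668e-06
  π_B·f_B = 0.31 × 0.00296067 = 0.000917807
  π_C·f_C = 0.19 × 0.00134655 = 0.000255845
Denominator: 6.00668e-06 + 0.000917807 + 0.000255845 = 0.00117966
Responsibility of Group C: 0.000255845 / 0.00117966 ≈ 0.2169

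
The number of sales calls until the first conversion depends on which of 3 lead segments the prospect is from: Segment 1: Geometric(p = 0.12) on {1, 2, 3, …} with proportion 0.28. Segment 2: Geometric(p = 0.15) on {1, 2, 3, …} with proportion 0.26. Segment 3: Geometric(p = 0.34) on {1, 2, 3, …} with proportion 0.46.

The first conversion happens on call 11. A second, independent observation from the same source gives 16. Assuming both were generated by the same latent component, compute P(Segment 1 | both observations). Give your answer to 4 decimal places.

0.6175

By Bayes' theorem, P(k | x) = π_k f_k(x) / Σ_j π_j f_j(x).
Since both observations come from the same component, the likelihood for component k is f_k(x₁)·f_k(x₂).
  p_1 = [0.12·(1−0.12)^10 = 0.12·0.278501 = 0.0334201] × [0.0176369] = 0.000589426
  p_2 = [0.15·(1−0.15)^10 = 0.15·0.196874 = 0.0295312] × [0.0131031] = 0.000386951
  p_3 = [0.34·(1−0.34)^10 = 0.34·0.0156834 = 0.00533235] × [0.000667787] = 3.56087e-06
Unnormalised posteriors:
  π_1·p_1 = 0.28 × 0.000589426 = 0.000165039
  π_2·p_2 = 0.26 × 0.000386951 = 0.000100607
  π_3·p_3 = 0.46 × 3.56087e-06 = 1.638e-06
Denominator: 0.000165039 + 0.000100607 + 1.638e-06 = 0.000267284
Responsibility of Segment 1: 0.000165039 / 0.000267284 ≈ 0.6175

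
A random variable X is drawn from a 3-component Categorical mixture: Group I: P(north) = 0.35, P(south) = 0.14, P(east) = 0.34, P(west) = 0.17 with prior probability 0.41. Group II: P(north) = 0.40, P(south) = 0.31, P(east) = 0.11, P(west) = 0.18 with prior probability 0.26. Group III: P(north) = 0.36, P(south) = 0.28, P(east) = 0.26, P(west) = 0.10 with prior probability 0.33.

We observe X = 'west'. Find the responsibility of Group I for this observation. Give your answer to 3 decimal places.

0.466

Apply Bayes' rule: the posterior for each component is proportional to its prior times its likelihood at x.
Component likelihoods at x = 'west':
  L_I = 0.17
  L_II = 0.18
  L_III = 0.1
Weight by the priors:
  w_I·L_I = 0.41 × 0.17 = 0.0697
  w_II·L_II = 0.26 × 0.18 = 0.0468
  w_III·L_III = 0.33 × 0.1 = 0.033
Normaliser: 0.0697 + 0.0468 + 0.033 = 0.1495
So the posterior for Group I is 0.0697 / 0.1495 ≈ 0.466.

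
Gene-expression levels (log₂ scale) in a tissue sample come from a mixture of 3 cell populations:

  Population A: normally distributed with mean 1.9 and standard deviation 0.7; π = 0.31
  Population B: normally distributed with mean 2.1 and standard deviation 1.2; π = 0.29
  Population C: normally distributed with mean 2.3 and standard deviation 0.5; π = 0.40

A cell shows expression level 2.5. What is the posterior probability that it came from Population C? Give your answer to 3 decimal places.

0.580

Apply Bayes' rule: the posterior for each component is proportional to its prior times its likelihood at x.
Component likelihoods at x = 2.5:
  f_A = 0.394707
  f_B = 0.314486
  f_C = 0.73654
Multiply by the mixture weights:
  π_A·f_A = 0.31 × 0.394707 = 0.122359
  π_B·f_B = 0.29 × 0.314486 = 0.0912009
  π_C·f_C = 0.40 × 0.73654 = 0.294616
Marginal: 0.122359 + 0.0912009 + 0.294616 = 0.508176
P(Population C | the observation) ≈ 0.580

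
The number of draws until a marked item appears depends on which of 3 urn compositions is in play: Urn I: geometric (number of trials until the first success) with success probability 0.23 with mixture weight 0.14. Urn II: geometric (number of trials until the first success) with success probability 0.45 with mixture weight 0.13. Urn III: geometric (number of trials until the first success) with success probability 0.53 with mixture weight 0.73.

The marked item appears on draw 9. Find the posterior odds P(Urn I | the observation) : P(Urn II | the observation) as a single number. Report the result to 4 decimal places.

8.1231

Since P(k|x) ∝ P(Z=k) f_k(x), the posterior odds are P(Z=i) f_i(x) / (P(Z=j) f_j(x)).
Evaluate each component's likelihood at the observed value:
  L_I = 0.23·(1−0.23)^8 = 0.23·0.123574 = 0.0284219
  L_II = 0.45·(1−0.45)^8 = 0.45·0.00837339 = 0.00376803
  L_III = 0.53·(1−0.53)^8 = 0.53·0.00238113 = 0.001262
Odds = (0.14/0.13) × (0.0284219/0.00376803) = 1.07692 × 7.54292 ≈ 8.1231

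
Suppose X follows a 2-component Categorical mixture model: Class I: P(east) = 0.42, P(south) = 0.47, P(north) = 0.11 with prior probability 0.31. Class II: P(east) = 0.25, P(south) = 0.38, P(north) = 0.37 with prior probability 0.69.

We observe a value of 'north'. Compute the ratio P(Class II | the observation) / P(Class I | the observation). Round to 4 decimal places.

7.4868

Since P(k|x) ∝ π_k f_k(x), the posterior odds are π_i f_i(x) / (π_j f_j(x)).
Component likelihoods at x = 'north':
  p_I = 0.11
  p_II = 0.37
Posterior odds = (π_II·p_II) / (π_I·p_I) = (0.69·0.37) / (0.31·0.11) = 0.2553 / 0.0341 ≈ 7.4868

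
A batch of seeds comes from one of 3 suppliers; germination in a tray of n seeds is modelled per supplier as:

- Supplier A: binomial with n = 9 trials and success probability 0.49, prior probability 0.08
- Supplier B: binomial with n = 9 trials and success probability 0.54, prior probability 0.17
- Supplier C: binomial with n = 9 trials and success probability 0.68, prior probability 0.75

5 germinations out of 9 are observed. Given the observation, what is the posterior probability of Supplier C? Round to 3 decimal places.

0.695

Apply Bayes' rule: the posterior for each component is proportional to its prior times its likelihood at x.
Evaluate each component's likelihood at the observed value:
  f_A = 0.240786
  f_B = 0.259042
  f_C = 0.192095
Weight by the priors:
  π_A·f_A = 0.08 × 0.240786 = 0.0192629
  π_B·f_B = 0.17 × 0.259042 = 0.0440372
  π_C·f_C = 0.75 × 0.192095 = 0.144071
Denominator: 0.0192629 + 0.0440372 + 0.144071 = 0.207371
P(Supplier C | x) ≈ 0.695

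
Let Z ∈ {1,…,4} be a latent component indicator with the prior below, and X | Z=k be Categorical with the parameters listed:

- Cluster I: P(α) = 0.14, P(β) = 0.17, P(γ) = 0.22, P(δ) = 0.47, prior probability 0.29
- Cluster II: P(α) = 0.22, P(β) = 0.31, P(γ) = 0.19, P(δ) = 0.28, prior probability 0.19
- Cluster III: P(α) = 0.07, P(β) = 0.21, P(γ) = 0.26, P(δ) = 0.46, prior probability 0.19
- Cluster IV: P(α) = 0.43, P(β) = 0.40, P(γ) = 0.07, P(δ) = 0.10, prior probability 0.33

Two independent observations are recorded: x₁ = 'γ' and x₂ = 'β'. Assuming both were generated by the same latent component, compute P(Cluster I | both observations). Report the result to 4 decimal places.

The responsibility of component k is P(Z=k) f_k(x) divided by Σ_j P(Z=j) f_j(x).
Since both observations come from the same component, the likelihood for component k is f_k(x₁)·f_k(x₂).
  p_I = [0.22] × [0.17] = 0.0374
  p_II = [0.19] × [0.31] = 0.0589
  p_III = [0.26] × [0.21] = 0.0546
  p_IV = [0.07] × [0.4] = 0.028
Prior × likelihood for each component:
  P(Z=I)·p_I = 0.29 × 0.0374 = 0.010846
  P(Z=II)·p_II = 0.19 × 0.0589 = 0.011191
  P(Z=III)·p_III = 0.19 × 0.0546 = 0.010374
  P(Z=IV)·p_IV = 0.33 × 0.028 = 0.00924
Evidence: 0.010846 + 0.011191 + 0.010374 + 0.00924 = 0.041651
Responsibility of Cluster I: 0.010846 / 0.041651 ≈ 0.2604

0.2604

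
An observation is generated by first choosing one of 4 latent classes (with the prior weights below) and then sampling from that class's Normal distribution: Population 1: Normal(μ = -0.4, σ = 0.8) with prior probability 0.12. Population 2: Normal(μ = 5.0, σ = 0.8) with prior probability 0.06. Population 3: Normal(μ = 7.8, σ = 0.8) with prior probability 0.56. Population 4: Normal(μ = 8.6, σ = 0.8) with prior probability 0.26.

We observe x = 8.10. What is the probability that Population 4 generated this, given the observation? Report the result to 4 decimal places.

By Bayes' theorem, P(k | x) = P(Z=k) f_k(x) / Σ_j P(Z=j) f_j(x).
Normal densities:
  f_1 = 1.52733e-25
  f_2 = 0.000273665
  f_3 = 0.464819
  f_4 = 0.410201
Unnormalised posteriors:
  P(Z=1)·f_1 = 0.12 × 1.52733e-25 = 1.83279e-26
  P(Z=2)·f_2 = 0.06 × 0.000273665 = 1.64199e-05
  P(Z=3)·f_3 = 0.56 × 0.464819 = 0.260299
  P(Z=4)·f_4 = 0.26 × 0.410201 = 0.106652
Marginal: 1.83279e-26 + 1.64199e-05 + 0.260299 + 0.106652 = 0.366967
P(Population 4 | data) ≈ 0.2906

0.2906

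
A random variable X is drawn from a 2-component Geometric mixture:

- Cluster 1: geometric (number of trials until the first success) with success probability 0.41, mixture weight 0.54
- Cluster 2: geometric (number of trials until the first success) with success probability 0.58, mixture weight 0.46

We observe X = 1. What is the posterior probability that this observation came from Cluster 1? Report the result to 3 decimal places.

0.454

The responsibility of component k is π_k f_k(x) divided by Σ_j π_j f_j(x).
Geometric probabilities:
  L_1 = 0.41·(1−0.41)^0 = 0.41·1 = 0.41
  L_2 = 0.58·(1−0.58)^0 = 0.58·1 = 0.58
Unnormalised posteriors:
  π_1·L_1 = 0.54 × 0.41 = 0.2214
  π_2·L_2 = 0.46 × 0.58 = 0.2668
Sum: 0.2214 + 0.2668 = 0.4882
So the posterior for Cluster 1 is 0.2214 / 0.4882 ≈ 0.454.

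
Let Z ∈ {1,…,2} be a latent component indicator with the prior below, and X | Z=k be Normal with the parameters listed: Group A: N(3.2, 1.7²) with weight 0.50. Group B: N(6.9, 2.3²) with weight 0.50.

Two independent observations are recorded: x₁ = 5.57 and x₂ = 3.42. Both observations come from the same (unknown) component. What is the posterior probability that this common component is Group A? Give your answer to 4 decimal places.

The responsibility of component k is P(Z=k) f_k(x) divided by Σ_j P(Z=j) f_j(x).
Since both observations come from the same component, the likelihood for component k is f_k(x₁)·f_k(x₂).
  p_A = [0.0888018] × [0.232715] = 0.0206655
  p_B = [0.146748] × [0.0552163] = 0.00810286
Multiply by the mixture weights:
  P(Z=A)·p_A = 0.50 × 0.0206655 = 0.0103328
  P(Z=B)·p_B = 0.50 × 0.00810286 = 0.00405143
Marginal: 0.0103328 + 0.00405143 = 0.0143842
P(Group A | data) = 0.0103328 / 0.0143842 ≈ 0.7183

0.7183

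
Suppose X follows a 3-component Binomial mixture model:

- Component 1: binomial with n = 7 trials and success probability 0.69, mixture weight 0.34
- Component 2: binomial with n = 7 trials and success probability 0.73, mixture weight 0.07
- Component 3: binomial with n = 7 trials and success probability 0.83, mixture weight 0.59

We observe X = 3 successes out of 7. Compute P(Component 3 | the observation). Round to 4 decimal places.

0.1933

P(component k | x) = π_k·f_k(x) / marginal(x), where marginal(x) = Σ_j π_j·f_j(x).
Binomial probabilities:
  f_1 = C(7,3)·0.69^3·0.31^4 = 35·0.328509·0.00923521 = 0.106185
  f_2 = C(7,3)·0.73^3·0.27^4 = 35·0.389017·0.00531441 = 0.0723589
  f_3 = C(7,3)·0.83^3·0.17^4 = 35·0.571787·0.00083521 = 0.0167147
Multiply by the mixture weights:
  π_1·f_1 = 0.34 × 0.106185 = 0.0361028
  π_2·f_2 = 0.07 × 0.0723589 = 0.00506512
  π_3·f_3 = 0.59 × 0.0167147 = 0.00986166
Denominator: 0.0361028 + 0.00506512 + 0.00986166 = 0.0510296
P(Component 3 | the observation) = 0.00986166 / 0.0510296 ≈ 0.1933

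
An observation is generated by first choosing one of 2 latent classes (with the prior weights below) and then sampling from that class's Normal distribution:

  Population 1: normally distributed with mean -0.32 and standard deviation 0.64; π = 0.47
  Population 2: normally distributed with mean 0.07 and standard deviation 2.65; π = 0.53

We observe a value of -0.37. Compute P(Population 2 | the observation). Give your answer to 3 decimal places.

0.212

By Bayes' theorem, P(k | x) = π_k f_k(x) / Σ_j π_j f_j(x).
Evaluate each component's likelihood at the observed value:
  L_1 = 0.621448
  L_2 = 0.148483
Multiply by the mixture weights:
  π_1·L_1 = 0.47 × 0.621448 = 0.292081
  π_2·L_2 = 0.53 × 0.148483 = 0.0786962
Evidence: 0.292081 + 0.0786962 = 0.370777
Responsibility of Population 2: 0.0786962 / 0.370777 ≈ 0.212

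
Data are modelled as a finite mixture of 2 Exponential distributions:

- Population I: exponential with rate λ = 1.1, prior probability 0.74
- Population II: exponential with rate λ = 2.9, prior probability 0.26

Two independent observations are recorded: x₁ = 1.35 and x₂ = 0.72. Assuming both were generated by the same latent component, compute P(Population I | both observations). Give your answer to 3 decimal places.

By Bayes' theorem, P(k | x) = π_k f_k(x) / Σ_j π_j f_j(x).
Since both observations come from the same component, the likelihood for component k is f_k(x₁)·f_k(x₂).
  p_I = [1.1·e^(−1.1·1.35) = 1.1·e^(−1.4850) = 0.249153] × [0.498232] = 0.124136
  p_II = [2.9·e^(−2.9·1.35) = 2.9·e^(−3.9150) = 0.0578276] × [0.359411] = 0.0207839
Multiply by the mixture weights:
  π_I·p_I = 0.74 × 0.124136 = 0.0918604
  π_II·p_II = 0.26 × 0.0207839 = 0.0054038
Marginal: 0.0918604 + 0.0054038 = 0.0972643
P(Population I | data) ≈ 0.944

0.944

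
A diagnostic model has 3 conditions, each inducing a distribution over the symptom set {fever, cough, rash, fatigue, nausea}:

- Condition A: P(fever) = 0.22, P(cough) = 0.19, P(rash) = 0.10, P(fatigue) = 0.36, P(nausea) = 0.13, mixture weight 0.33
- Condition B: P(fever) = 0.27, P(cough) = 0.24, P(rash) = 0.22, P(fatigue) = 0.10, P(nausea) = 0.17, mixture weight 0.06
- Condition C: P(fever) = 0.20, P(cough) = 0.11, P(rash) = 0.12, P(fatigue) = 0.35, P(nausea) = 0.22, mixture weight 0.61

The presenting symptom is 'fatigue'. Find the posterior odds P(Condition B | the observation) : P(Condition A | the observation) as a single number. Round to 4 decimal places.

0.0505

The posterior odds equal the prior odds times the likelihood ratio: (π_i/π_j)·(f_i(x)/f_j(x)).
Categorical probabilities:
  f_A = P(fatigue | comp) = 0.36
  f_B = P(fatigue | comp) = 0.10
  f_C = P(fatigue | comp) = 0.35
0.006 / 0.1188 ≈ 0.0505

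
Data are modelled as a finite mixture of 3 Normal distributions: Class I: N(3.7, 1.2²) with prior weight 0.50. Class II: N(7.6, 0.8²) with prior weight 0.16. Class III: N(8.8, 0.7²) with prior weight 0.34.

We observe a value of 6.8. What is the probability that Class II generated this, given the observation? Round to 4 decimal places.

0.8405

By Bayes' theorem, P(k | x) = w_k f_k(x) / Σ_j w_j f_j(x).
Normal densities:
  f_I = 0.0118188
  f_II = 0.302463
  f_III = 0.00962014
Multiply by the mixture weights:
  w_I·f_I = 0.50 × 0.0118188 = 0.00590939
  w_II·f_II = 0.16 × 0.302463 = 0.0483941
  w_III·f_III = 0.34 × 0.00962014 = 0.00327085
Denominator: 0.00590939 + 0.0483941 + 0.00327085 = 0.0575744
P(Class II | the observation) ≈ 0.8405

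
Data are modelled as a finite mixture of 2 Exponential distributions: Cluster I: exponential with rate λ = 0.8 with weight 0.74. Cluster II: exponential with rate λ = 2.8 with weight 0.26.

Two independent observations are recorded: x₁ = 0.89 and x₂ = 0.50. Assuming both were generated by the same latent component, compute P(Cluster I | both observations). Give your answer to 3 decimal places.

0.789

Apply Bayes' rule: the posterior for each component is proportional to its prior times its likelihood at x.
Since both observations come from the same component, the likelihood for component k is f_k(x₁)·f_k(x₂).
  p_I = [0.8·e^(−0.8·0.89) = 0.8·e^(−0.7120) = 0.39253] × [0.536256] = 0.210496
  p_II = [2.8·e^(−2.8·0.89) = 2.8·e^(−2.4920) = 0.231684] × [0.690471] = 0.159971
Prior × likelihood for each component:
  π_I·p_I = 0.74 × 0.210496 = 0.155767
  π_II·p_II = 0.26 × 0.159971 = 0.0415925
Denominator: 0.155767 + 0.0415925 = 0.19736
Responsibility of Cluster I: 0.155767 / 0.19736 ≈ 0.789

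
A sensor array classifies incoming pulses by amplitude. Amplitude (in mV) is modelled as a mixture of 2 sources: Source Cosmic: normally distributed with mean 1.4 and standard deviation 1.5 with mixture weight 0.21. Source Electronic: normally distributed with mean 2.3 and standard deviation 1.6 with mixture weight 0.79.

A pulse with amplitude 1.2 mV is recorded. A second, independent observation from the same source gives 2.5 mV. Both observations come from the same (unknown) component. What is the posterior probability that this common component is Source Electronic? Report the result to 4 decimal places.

By Bayes' theorem, P(k | x) = π_k f_k(x) / Σ_j π_j f_j(x).
Since both observations come from the same component, the likelihood for component k is f_k(x₁)·f_k(x₂).
  f_Cosmic = [0.263608] × [0.203255] = 0.0535797
  f_Electronic = [0.196858] × [0.247399] = 0.0487025
Multiply by the mixture weights:
  π_Cosmic·f_Cosmic = 0.21 × 0.0535797 = 0.0112517
  π_Electronic·f_Electronic = 0.79 × 0.0487025 = 0.038475
Evidence: 0.0112517 + 0.038475 = 0.0497267
Responsibility of Source Electronic: 0.038475 / 0.0497267 ≈ 0.7737

0.7737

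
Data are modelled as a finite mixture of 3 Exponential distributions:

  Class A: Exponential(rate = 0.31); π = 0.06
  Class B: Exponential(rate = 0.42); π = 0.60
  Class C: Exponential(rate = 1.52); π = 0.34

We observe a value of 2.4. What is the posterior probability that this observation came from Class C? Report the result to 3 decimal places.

Apply Bayes' rule: the posterior for each component is proportional to its prior times its likelihood at x.
Evaluate each component's likelihood at the observed value:
  L_A = 0.147315
  L_B = 0.153278
  L_C = 0.0395856
Weight by the priors:
  π_A·L_A = 0.06 × 0.147315 = 0.00883889
  π_B·L_B = 0.60 × 0.153278 = 0.0919669
  π_C·L_C = 0.34 × 0.0395856 = 0.0134591
Denominator: 0.00883889 + 0.0919669 + 0.0134591 = 0.114265
P(Class C | x) = 0.0134591 / 0.114265 ≈ 0.118

0.118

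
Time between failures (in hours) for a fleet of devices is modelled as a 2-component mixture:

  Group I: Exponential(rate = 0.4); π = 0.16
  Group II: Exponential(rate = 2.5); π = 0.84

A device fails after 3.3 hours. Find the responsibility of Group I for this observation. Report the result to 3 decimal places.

0.969

By Bayes' theorem, P(k | x) = π_k f_k(x) / Σ_j π_j f_j(x).
Evaluate each component's likelihood at the observed value:
  f_I = 0.106854
  f_II = 0.000653146
Prior × likelihood for each component:
  π_I·f_I = 0.16 × 0.106854 = 0.0170967
  π_II·f_II = 0.84 × 0.000653146 = 0.000548643
Denominator: 0.0170967 + 0.000548643 = 0.0176453
P(Group I | the observation) ≈ 0.969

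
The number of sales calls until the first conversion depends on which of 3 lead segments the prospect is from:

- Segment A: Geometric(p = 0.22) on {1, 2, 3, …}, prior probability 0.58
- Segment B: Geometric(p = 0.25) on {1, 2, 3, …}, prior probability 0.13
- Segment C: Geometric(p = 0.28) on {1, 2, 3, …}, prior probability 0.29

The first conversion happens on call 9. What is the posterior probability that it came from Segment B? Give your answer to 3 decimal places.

P(component k | x) = P(Z=k)·f_k(x) / marginal(x), where marginal(x) = Σ_j P(Z=j)·f_j(x).
Evaluate each component's likelihood at the observed value:
  p_A = 0.0301425
  p_B = 0.0250282
  p_C = 0.0202217
Weight by the priors:
  P(Z=A)·p_A = 0.58 × 0.0301425 = 0.0174827
  P(Z=B)·p_B = 0.13 × 0.0250282 = 0.00325367
  P(Z=C)·p_C = 0.29 × 0.0202217 = 0.0058643
Denominator: 0.0174827 + 0.00325367 + 0.0058643 = 0.0266006
P(Segment B | x) = 0.00325367 / 0.0266006 ≈ 0.122

0.122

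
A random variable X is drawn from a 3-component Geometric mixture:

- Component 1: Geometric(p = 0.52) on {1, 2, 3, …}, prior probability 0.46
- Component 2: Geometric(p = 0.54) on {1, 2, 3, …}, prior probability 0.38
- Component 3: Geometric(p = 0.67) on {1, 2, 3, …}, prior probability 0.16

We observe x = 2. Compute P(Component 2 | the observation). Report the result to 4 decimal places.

0.3859

The responsibility of component k is P(Z=k) f_k(x) divided by Σ_j P(Z=j) f_j(x).
Component likelihoods at x = 2:
  L_1 = 0.2496
  L_2 = 0.2484
  L_3 = 0.2211
Weight by the priors:
  P(Z=1)·L_1 = 0.46 × 0.2496 = 0.114816
  P(Z=2)·L_2 = 0.38 × 0.2484 = 0.094392
  P(Z=3)·L_3 = 0.16 × 0.2211 = 0.035376
Evidence: 0.114816 + 0.094392 + 0.035376 = 0.244584
So the posterior for Component 2 is 0.094392 / 0.244584 ≈ 0.3859.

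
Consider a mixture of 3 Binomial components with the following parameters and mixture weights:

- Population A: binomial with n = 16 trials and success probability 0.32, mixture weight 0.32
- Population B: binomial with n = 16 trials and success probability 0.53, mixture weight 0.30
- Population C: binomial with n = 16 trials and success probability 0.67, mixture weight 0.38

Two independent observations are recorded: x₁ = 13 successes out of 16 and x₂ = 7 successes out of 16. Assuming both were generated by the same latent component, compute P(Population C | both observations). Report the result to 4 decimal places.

0.6631

Apply Bayes' rule: the posterior for each component is proportional to its prior times its likelihood at x.
Since both observations come from the same component, the likelihood for component k is f_k(x₁)·f_k(x₂).
  p_A = [C(16,13)·0.32^13·0.68^3 = 560·3.68935e-07·0.314432 = 6.49628e-05] × [0.122196] = 7.93817e-06
  p_B = [C(16,13)·0.53^13·0.47^3 = 560·0.000260367·0.103823 = 0.015138] × [0.150397] = 0.0022767
  p_C = [C(16,13)·0.67^13·0.33^3 = 560·0.00548242·0.035937 = 0.110332] × [0.0321792] = 0.0035504
Multiply by the mixture weights:
  P(Z=A)·p_A = 0.32 × 7.93817e-06 = 2.54022e-06
  P(Z=B)·p_B = 0.30 × 0.0022767 = 0.00068301
  P(Z=C)·p_C = 0.38 × 0.0035504 = 0.00134915
Denominator: 2.54022e-06 + 0.00068301 + 0.00134915 = 0.0020347
P(Population C | x) ≈ 0.6631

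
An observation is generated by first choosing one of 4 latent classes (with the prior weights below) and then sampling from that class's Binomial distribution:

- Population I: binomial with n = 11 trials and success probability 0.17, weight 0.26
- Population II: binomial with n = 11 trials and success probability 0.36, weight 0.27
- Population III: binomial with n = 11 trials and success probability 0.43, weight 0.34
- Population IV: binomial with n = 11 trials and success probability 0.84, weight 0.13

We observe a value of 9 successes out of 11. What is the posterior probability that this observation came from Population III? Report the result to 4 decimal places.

Posterior ∝ prior × likelihood, so P(k | x) ∝ w_k f_k(x); normalise over all components.
Binomial probabilities:
  p_I = C(11,9)·0.17^9·0.83^2 = 55·1.18588e-07·0.6889 = 4.49324e-06
  p_II = C(11,9)·0.36^9·0.64^2 = 55·0.00010156·0.4096 = 0.00228794
  p_III = C(11,9)·0.43^9·0.57^2 = 55·0.000502593·0.3249 = 0.00898108
  p_IV = C(11,9)·0.84^9·0.16^2 = 55·0.208216·0.0256 = 0.293168
Multiply by the mixture weights:
  w_I·p_I = 0.26 × 4.49324e-06 = 1.16824e-06
  w_II·p_II = 0.27 × 0.00228794 = 0.000617745
  w_III·p_III = 0.34 × 0.00898108 = 0.00305357
  w_IV·p_IV = 0.13 × 0.293168 = 0.0381118
Normaliser: 1.16824e-06 + 0.000617745 + 0.00305357 + 0.0381118 = 0.0417843
P(Population III | the observation) = 0.00305357 / 0.0417843 ≈ 0.0731

0.0731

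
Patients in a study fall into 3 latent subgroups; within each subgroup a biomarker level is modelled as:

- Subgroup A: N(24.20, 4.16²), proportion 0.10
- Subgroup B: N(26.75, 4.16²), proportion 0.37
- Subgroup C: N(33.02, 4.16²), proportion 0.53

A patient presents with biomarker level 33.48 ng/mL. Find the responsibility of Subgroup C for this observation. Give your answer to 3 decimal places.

Apply Bayes' rule: the posterior for each component is proportional to its prior times its likelihood at x.
Component likelihoods at x = 33.48 ng/mL:
  f_A = (1/(4.16·√(2π)))·exp(−(33.48−24.20)²/(2·4.16²)) = 0.095900·exp(-2.48817) = 0.00796563
  f_B = (1/(4.16·√(2π)))·exp(−(33.48−26.75)²/(2·4.16²)) = 0.095900·exp(-1.30862) = 0.0259114
  f_C = (1/(4.16·√(2π)))·exp(−(33.48−33.02)²/(2·4.16²)) = 0.095900·exp(-0.00611) = 0.0953151
Unnormalised posteriors:
  π_A·f_A = 0.10 × 0.00796563 = 0.000796563
  π_B·f_B = 0.37 × 0.0259114 = 0.00958721
  π_C·f_C = 0.53 × 0.0953151 = 0.050517
Normaliser: 0.000796563 + 0.00958721 + 0.050517 = 0.0609008
So the posterior for Subgroup C is 0.050517 / 0.0609008 ≈ 0.829.

0.829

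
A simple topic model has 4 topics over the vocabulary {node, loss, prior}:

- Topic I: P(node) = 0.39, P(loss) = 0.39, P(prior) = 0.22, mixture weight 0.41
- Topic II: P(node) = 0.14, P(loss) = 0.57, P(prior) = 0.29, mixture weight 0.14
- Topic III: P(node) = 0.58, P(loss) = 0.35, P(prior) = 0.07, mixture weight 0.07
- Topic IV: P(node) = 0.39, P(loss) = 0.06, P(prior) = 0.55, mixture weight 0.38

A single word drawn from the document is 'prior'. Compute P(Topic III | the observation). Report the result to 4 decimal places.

By Bayes' theorem, P(k | x) = π_k f_k(x) / Σ_j π_j f_j(x).
Categorical probabilities:
  L_I = 0.22
  L_II = 0.29
  L_III = 0.07
  L_IV = 0.55
Prior × likelihood for each component:
  π_I·L_I = 0.41 × 0.22 = 0.0902
  π_II·L_II = 0.14 × 0.29 = 0.0406
  π_III·L_III = 0.07 × 0.07 = 0.0049
  π_IV·L_IV = 0.38 × 0.55 = 0.209
Evidence: 0.0902 + 0.0406 + 0.0049 + 0.209 = 0.3447
P(Topic III | the observation) ≈ 0.0142

0.0142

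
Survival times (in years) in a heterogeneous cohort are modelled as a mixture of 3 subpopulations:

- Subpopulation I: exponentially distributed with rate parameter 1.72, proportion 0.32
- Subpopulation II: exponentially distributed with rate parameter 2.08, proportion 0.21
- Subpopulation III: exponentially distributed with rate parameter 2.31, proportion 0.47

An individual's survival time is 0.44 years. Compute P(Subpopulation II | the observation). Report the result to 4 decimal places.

P(component k | x) = P(Z=k)·f_k(x) / marginal(x), where marginal(x) = Σ_j P(Z=j)·f_j(x).
Evaluate each component's likelihood at the observed value:
  p_I = 1.72·e^(−1.72·0.44) = 1.72·e^(−0.7568) = 0.806964
  p_II = 2.08·e^(−2.08·0.44) = 2.08·e^(−0.9152) = 0.832908
  p_III = 2.31·e^(−2.31·0.44) = 2.31·e^(−1.0164) = 0.835978
Prior × likelihood for each component:
  P(Z=I)·p_I = 0.32 × 0.806964 = 0.258229
  P(Z=II)·p_II = 0.21 × 0.832908 = 0.174911
  P(Z=III)·p_III = 0.47 × 0.835978 = 0.39291
Marginal: 0.258229 + 0.174911 + 0.39291 = 0.826049
So the posterior for Subpopulation II is 0.174911 / 0.826049 ≈ 0.2117.

0.2117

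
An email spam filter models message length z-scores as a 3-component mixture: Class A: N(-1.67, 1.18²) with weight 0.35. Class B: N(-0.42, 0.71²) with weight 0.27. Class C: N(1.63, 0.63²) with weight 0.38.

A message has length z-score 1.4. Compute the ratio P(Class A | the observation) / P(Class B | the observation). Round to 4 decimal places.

The posterior odds equal the prior odds times the likelihood ratio: (P(Z=i)/P(Z=j))·(f_i(x)/f_j(x)).
Evaluate each component's likelihood at the observed value:
  f_A = 0.0114604
  f_B = 0.0210279
  f_C = 0.592417
Odds = (0.35/0.27) × (0.0114604/0.0210279) = 1.2963 × 0.545009 ≈ 0.7065

0.7065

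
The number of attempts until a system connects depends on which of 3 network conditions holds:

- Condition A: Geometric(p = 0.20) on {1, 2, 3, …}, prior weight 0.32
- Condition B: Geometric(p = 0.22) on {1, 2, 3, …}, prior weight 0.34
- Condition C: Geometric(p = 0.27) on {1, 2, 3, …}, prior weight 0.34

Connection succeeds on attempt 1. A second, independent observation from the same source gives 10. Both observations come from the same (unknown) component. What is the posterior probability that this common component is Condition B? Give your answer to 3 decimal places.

By Bayes' theorem, P(k | x) = P(Z=k) f_k(x) / Σ_j P(Z=j) f_j(x).
Since both observations come from the same component, the likelihood for component k is f_k(x₁)·f_k(x₂).
  p_A = [0.20·(1−0.20)^0 = 0.20·1 = 0.2] × [0.0268435] = 0.00536871
  p_B = [0.22·(1−0.22)^0 = 0.22·1 = 0.22] × [0.0235112] = 0.00517246
  p_C = [0.27·(1−0.27)^0 = 0.27·1 = 0.27] × [0.0158953] = 0.00429174
Weight by the priors:
  P(Z=A)·p_A = 0.32 × 0.00536871 = 0.00171799
  P(Z=B)·p_B = 0.34 × 0.00517246 = 0.00175863
  P(Z=C)·p_C = 0.34 × 0.00429174 = 0.00145919
Marginal: 0.00171799 + 0.00175863 + 0.00145919 = 0.00493581
P(Condition B | x) ≈ 0.356

0.356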